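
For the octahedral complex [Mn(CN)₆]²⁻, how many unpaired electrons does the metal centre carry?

3

Each CN⁻ contributes -1; 6 × (-1) = -6. With overall charge -2, Mn is in the +4 oxidation state.
Mn is in group 7, so Mn⁴⁺ is d³ (7 − 4 = 3).
Configuration: t₂g³ eg⁰, giving 3 unpaired electrons.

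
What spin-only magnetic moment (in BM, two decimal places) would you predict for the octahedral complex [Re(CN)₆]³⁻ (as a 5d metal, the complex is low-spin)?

2.83 BM

Each CN⁻ contributes -1; 6 × (-1) = -6. With overall charge -3, Re is in the +3 oxidation state.
Re sits in group 7; removing 3 electrons leaves Re³⁺ with 7 − 3 = 4 d electrons.
Configuration: t₂g⁴ eg⁰ → 2 unpaired electrons.
μ(spin-only) = √[2(2+2)] = √8 ≈ 2.83 BM.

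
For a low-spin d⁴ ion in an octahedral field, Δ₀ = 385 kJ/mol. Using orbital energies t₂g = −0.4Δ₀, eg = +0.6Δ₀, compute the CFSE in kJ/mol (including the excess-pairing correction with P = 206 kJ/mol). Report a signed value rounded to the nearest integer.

-410

Electron filling gives t₂g⁴ eg⁰.
Orbital CFSE = 4(-0.4) + 0(0.6) = -1.6Δ₀ = -1.6 × 385 = -616 kJ/mol.
Pairing penalty: 1 pair vs 0 in the high-spin reference → 1 extra × P = 206 kJ/mol.
Combining: -616 + 206 = -410 kJ/mol.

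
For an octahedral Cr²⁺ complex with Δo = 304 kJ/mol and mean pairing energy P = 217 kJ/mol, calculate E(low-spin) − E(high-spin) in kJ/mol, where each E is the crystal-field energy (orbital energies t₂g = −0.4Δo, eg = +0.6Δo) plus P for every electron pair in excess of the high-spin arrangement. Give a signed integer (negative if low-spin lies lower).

-87

Cr is in group 6, so Cr²⁺ is d⁴ (6 − 2 = 4).
High-spin d⁴ fills as t₂g³ eg¹ with CFSE 3(−0.4) + 1(+0.6) = -0.6Δo = -182 kJ/mol.
For low-spin the configuration is t₂g⁴ eg⁰: orbital energy -1.6 × 304 = -486 kJ/mol, and 1 additional pair relative to high-spin adds 217 kJ/mol, giving -269 kJ/mol.
Thus E(LS) − E(HS) = -87 kJ/mol.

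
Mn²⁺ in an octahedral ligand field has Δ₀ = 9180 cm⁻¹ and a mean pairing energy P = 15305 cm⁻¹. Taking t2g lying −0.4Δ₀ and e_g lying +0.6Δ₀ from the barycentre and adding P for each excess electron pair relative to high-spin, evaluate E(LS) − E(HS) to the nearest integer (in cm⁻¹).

12250

Group 7 minus oxidation state +2 gives a d⁵ configuration for Mn²⁺.
In the high-spin limit (t2g^3 e_g^2) the orbital term is 0.0Δ₀ = 0 cm⁻¹, with no excess pairing.
Low-spin: t2g^5 e_g^0, orbital CFSE = -2.0Δ₀ = -18360 cm⁻¹; plus 2 excess pairs × P = +30610 cm⁻¹; total 12250 cm⁻¹.
The difference is 12250 − (0) = 12250 cm⁻¹, so high-spin lies lower.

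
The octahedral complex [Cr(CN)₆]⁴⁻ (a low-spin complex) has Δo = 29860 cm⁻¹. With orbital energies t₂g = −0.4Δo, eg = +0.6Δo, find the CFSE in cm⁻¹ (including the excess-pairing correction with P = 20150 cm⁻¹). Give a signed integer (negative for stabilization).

Each CN⁻ contributes -1; 6 × (-1) = -6. With overall charge -4, Cr is in the +2 oxidation state.
Group 6 minus oxidation state +2 gives a d⁴ configuration for Cr²⁺.
Configuration: t₂g⁴ eg⁰.
The orbital stabilization is -1.6Δo = -1.6 × 29860 = -47776 cm⁻¹.
Pairing penalty: 1 pair vs 0 in the high-spin reference → 1 extra × P = 20150 cm⁻¹.
Combining: -47776 + 20150 = -27626 cm⁻¹.

-27626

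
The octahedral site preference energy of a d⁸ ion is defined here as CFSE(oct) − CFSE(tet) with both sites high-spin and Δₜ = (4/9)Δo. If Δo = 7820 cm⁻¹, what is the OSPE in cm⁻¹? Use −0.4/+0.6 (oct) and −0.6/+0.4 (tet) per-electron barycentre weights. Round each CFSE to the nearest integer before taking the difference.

-6604

Octahedral (high-spin): t2g^6 e_g^2, CFSE = 6(−0.4) + 2(+0.6) = -1.2Δo = -1.2 × 7820 = -9384 cm⁻¹.
In a tetrahedral site the filling is e^4 t2^4: CFSE(tet) = -0.8Δₜ = -0.8 × (4/9)(7820) = -2780 cm⁻¹.
OSPE = -9384 − (-2780) = -6604 cm⁻¹.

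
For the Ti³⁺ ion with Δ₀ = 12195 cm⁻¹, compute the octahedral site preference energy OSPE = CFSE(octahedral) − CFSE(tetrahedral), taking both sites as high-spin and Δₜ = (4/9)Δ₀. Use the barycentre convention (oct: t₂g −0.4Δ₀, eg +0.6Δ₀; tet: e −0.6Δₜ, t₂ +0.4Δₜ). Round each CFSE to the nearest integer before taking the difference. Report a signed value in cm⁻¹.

-1626

Ti³⁺: group 4, so d-count = 4 − 3 = 1.
Octahedral (high-spin): t₂g¹ eg⁰, CFSE = 1(−0.4) + 0(+0.6) = -0.4Δ₀ = -0.4 × 12195 = -4878 cm⁻¹.
Tetrahedral e¹ t₂⁰ gives -0.6Δₜ = -0.6 × (4/9) × 12195 = -3252 cm⁻¹.
OSPE = CFSE(oct) − CFSE(tet) = -4878 − (-3252) = -1626 cm⁻¹.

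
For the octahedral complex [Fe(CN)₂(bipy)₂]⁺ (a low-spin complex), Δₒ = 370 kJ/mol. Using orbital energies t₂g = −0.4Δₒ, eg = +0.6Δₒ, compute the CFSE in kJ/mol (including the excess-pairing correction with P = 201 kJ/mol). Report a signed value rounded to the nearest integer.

Ligand charges: 2×(-1) from CN⁻ and 2×(+0) from bipy sum to -2; with overall charge +1, Fe is +3.
Group 8 minus oxidation state +3 gives a d⁵ configuration for Fe³⁺.
The d⁵ electrons fill as t₂g⁵ eg⁰.
The orbital stabilization is -2.0Δₒ = -2.0 × 370 = -740 kJ/mol.
High-spin d⁵ would be t₂g³ eg² with 0 pairs; low-spin has 2, so 2 excess pairs cost +2P = +402 kJ/mol.
Overall CFSE = -740 + 402 = -338 kJ/mol.

-338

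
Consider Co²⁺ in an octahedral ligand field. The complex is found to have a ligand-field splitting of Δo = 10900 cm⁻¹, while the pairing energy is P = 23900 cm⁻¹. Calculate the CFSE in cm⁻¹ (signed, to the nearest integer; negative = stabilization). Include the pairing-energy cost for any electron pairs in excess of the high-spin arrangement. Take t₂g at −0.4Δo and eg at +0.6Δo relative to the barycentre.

-8720

Co sits in group 9; removing 2 electrons leaves Co²⁺ with 9 − 2 = 7 d electrons.
Since Δo = 10900 cm⁻¹ < P = 23900 cm⁻¹, the complex adopts the high-spin configuration.
Filling d⁷ accordingly: t₂g⁵ eg².
Orbital CFSE = -0.8Δo = -0.8 × 10900 = -8720 cm⁻¹.
High-spin has no excess pairs, so no pairing correction applies.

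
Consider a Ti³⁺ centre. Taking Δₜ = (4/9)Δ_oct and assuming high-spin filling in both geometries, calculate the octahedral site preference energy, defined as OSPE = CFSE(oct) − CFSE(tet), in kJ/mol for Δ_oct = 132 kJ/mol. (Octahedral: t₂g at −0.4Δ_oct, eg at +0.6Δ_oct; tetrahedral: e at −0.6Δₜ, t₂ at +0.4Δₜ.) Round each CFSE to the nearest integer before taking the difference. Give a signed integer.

-18

Ti³⁺: group 4, so d-count = 4 − 3 = 1.
Octahedral high-spin t₂g¹ eg⁰: CFSE = -0.4 × 132 = -53 kJ/mol.
In a tetrahedral site the filling is e¹ t₂⁰: CFSE(tet) = -0.6Δₜ = -0.6 × (4/9)(132) = -35 kJ/mol.
Subtracting, OSPE = -53 − (-35) = -18 kJ/mol.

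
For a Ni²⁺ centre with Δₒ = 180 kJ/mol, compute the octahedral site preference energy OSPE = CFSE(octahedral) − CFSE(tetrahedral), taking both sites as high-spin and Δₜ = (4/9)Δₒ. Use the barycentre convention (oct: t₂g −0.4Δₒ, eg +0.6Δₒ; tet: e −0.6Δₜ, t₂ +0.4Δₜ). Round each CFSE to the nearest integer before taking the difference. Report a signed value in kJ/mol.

Ni²⁺: group 10, so d-count = 10 − 2 = 8.
Octahedral high-spin t₂g⁶ eg²: CFSE = -1.2 × 180 = -216 kJ/mol.
Tetrahedral e⁴ t₂⁴ gives -0.8Δₜ = -0.8 × (4/9) × 180 = -64 kJ/mol.
Subtracting, OSPE = -216 − (-64) = -152 kJ/mol.

-152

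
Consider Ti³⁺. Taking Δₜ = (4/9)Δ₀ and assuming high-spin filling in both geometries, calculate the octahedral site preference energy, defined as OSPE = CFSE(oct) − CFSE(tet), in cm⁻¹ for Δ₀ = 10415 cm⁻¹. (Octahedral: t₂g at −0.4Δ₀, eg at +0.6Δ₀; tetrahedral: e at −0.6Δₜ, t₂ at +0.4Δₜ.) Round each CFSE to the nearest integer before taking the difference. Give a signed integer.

Group 4 minus oxidation state +3 gives a d¹ configuration for Ti³⁺.
In an octahedral site d¹ (HS) is t₂g¹ eg⁰, giving CFSE(oct) = -0.4Δ₀ = -4166 cm⁻¹.
Tetrahedral e¹ t₂⁰ gives -0.6Δₜ = -0.6 × (4/9) × 10415 = -2777 cm⁻¹.
Subtracting, OSPE = -4166 − (-2777) = -1389 cm⁻¹.

-1389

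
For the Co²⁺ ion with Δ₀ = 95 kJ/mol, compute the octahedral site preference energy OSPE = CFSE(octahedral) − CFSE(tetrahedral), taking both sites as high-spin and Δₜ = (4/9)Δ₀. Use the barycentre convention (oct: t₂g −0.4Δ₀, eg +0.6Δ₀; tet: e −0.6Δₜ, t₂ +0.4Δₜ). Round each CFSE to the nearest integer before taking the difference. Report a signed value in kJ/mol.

Group 9 minus oxidation state +2 gives a d⁷ configuration for Co²⁺.
In an octahedral site d⁷ (HS) is t2g^5 e_g^2, giving CFSE(oct) = -0.8Δ₀ = -76 kJ/mol.
Tetrahedral: e^4 t2^3, CFSE = 4(−0.6) + 3(+0.4) = -1.2Δₜ = -1.2 × (4/9) × 95 = -51 kJ/mol.
OSPE = CFSE(oct) − CFSE(tet) = -76 − (-51) = -25 kJ/mol.

-25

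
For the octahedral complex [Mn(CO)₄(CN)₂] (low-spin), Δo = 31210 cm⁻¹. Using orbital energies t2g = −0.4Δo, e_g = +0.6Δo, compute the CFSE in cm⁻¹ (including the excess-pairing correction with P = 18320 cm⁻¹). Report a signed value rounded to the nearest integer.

Ligand charges: 4×(+0) from CO and 2×(-1) from CN⁻ sum to -2; with overall charge +0, Mn is +2.
Mn is in group 7, so Mn²⁺ is d⁵ (7 − 2 = 5).
Electron filling gives t2g^5 e_g^0.
Orbital CFSE = 5(-0.4) + 0(0.6) = -2.0Δo = -2.0 × 31210 = -62420 cm⁻¹.
High-spin d⁵ would be t2g^3 e_g^2 with 0 pairs; low-spin has 2, so 2 excess pairs cost +2P = +36640 cm⁻¹.
Net CFSE = -62420 + 36640 = -25780 cm⁻¹.

-25780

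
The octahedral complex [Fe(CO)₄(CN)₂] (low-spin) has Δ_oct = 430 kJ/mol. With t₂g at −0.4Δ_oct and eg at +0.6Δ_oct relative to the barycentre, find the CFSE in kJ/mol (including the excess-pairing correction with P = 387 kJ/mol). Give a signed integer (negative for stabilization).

Ligand charges: 4×(+0) from CO and 2×(-1) from CN⁻ sum to -2; with overall charge +0, Fe is +2.
Fe is in group 8, so Fe²⁺ is d⁶ (8 − 2 = 6).
The d⁶ electrons fill as t₂g⁶ eg⁰.
Orbital CFSE = 6(-0.4) + 0(0.6) = -2.4Δ_oct = -2.4 × 430 = -1032 kJ/mol.
Pairing penalty: 3 pairs vs 1 in the high-spin reference → 2 extra × P = 774 kJ/mol.
Net CFSE = -1032 + 774 = -258 kJ/mol.

-258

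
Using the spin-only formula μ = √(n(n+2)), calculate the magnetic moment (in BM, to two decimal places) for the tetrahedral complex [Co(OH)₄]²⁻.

3.87 BM

Each OH⁻ contributes -1; 4 × (-1) = -4. With overall charge -2, Co is in the +2 oxidation state.
Group 9 minus oxidation state +2 gives a d⁷ configuration for Co²⁺.
With tetrahedral geometry the complex is necessarily high-spin.
Configuration: e⁴ t₂³ → 3 unpaired electrons.
μ(spin-only) = √[3(3+2)] = √15 ≈ 3.87 BM.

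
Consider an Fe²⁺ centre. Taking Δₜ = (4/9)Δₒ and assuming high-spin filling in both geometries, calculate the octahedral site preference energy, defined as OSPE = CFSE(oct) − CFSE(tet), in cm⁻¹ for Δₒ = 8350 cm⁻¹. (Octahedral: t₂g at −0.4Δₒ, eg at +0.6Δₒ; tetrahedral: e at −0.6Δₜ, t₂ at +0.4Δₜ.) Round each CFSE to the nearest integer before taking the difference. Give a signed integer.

Fe is in group 8, so Fe²⁺ is d⁶ (8 − 2 = 6).
Octahedral high-spin t₂g⁴ eg²: CFSE = -0.4 × 8350 = -3340 cm⁻¹.
In a tetrahedral site the filling is e³ t₂³: CFSE(tet) = -0.6Δₜ = -0.6 × (4/9)(8350) = -2227 cm⁻¹.
Subtracting, OSPE = -3340 − (-2227) = -1113 cm⁻¹.

-1113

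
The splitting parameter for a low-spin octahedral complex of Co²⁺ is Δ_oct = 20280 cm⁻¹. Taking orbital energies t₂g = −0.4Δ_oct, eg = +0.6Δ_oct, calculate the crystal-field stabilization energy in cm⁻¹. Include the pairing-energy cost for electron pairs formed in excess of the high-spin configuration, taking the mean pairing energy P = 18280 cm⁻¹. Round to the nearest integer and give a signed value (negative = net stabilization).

Co is in group 9, so Co²⁺ is d⁷ (9 − 2 = 7).
Electron filling gives t₂g⁶ eg¹.
CFSE(orbital) = 6×(-0.4Δ_oct) + 1×(0.6Δ_oct) = -1.8Δ_oct; with Δ_oct = 20280 cm⁻¹ that is -36504 cm⁻¹.
High-spin d⁷ would be t₂g⁵ eg² with 2 pairs; low-spin has 3, so 1 excess pair costs +1P = +18280 cm⁻¹.
Net CFSE = -36504 + 18280 = -18224 cm⁻¹.

-18224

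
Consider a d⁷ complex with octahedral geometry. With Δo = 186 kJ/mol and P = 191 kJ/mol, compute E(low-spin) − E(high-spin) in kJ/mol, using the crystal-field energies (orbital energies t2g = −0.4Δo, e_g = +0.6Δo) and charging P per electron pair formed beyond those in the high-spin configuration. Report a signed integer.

In the high-spin limit (t2g^5 e_g^2) the orbital term is -0.8Δo = -149 kJ/mol, with no excess pairing.
Low-spin t2g^6 e_g^1 gives -1.8Δo = -335 kJ/mol, but forming 1 extra pair costs 1P = 191 kJ/mol, so E(LS) = -335 + 191 = -144 kJ/mol.
E(LS) − E(HS) = -144 − (-149) = 5 kJ/mol.

5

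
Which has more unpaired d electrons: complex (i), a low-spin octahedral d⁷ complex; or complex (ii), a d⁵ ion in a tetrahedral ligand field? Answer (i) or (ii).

(i): t₂g⁶ eg¹ → 1 unpaired.
(ii): Tetrahedral splitting is small, so the complex is high-spin; e^2 t2^3 → 5 unpaired.
So (ii) has more unpaired electrons.

(ii)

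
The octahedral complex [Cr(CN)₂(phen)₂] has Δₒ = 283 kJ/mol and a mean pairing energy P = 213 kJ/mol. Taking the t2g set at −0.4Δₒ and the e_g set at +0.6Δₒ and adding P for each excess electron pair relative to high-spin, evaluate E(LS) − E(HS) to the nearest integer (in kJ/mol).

Ligand charges: 2×(-1) from CN⁻ and 2×(+0) from phen sum to -2; with overall charge +0, Cr is +2.
Group 6 minus oxidation state +2 gives a d⁴ configuration for Cr²⁺.
In the high-spin limit (t2g^3 e_g^1) the orbital term is -0.6Δₒ = -170 kJ/mol, with no excess pairing.
Low-spin t2g^4 e_g^0 gives -1.6Δₒ = -453 kJ/mol, but forming 1 extra pair costs 1P = 213 kJ/mol, so E(LS) = -453 + 213 = -240 kJ/mol.
Thus E(LS) − E(HS) = -70 kJ/mol.

-70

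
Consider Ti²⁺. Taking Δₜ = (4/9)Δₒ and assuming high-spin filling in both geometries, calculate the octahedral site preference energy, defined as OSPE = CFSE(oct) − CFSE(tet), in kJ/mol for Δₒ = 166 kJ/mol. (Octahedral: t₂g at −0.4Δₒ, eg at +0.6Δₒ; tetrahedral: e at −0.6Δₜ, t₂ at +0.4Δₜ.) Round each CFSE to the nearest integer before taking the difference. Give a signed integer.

Ti sits in group 4; removing 2 electrons leaves Ti²⁺ with 4 − 2 = 2 d electrons.
In an octahedral site d² (HS) is t₂g² eg⁰, giving CFSE(oct) = -0.8Δₒ = -133 kJ/mol.
In a tetrahedral site the filling is e² t₂⁰: CFSE(tet) = -1.2Δₜ = -1.2 × (4/9)(166) = -89 kJ/mol.
OSPE = CFSE(oct) − CFSE(tet) = -133 − (-89) = -44 kJ/mol.

-44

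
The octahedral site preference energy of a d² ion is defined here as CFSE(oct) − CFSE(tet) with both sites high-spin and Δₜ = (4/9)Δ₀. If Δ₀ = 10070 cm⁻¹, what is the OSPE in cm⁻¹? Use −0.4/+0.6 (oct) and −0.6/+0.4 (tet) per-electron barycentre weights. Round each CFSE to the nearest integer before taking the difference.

-2685

In an octahedral site d² (HS) is t₂g² eg⁰, giving CFSE(oct) = -0.8Δ₀ = -8056 cm⁻¹.
In a tetrahedral site the filling is e² t₂⁰: CFSE(tet) = -1.2Δₜ = -1.2 × (4/9)(10070) = -5371 cm⁻¹.
OSPE = CFSE(oct) − CFSE(tet) = -8056 − (-5371) = -2685 cm⁻¹.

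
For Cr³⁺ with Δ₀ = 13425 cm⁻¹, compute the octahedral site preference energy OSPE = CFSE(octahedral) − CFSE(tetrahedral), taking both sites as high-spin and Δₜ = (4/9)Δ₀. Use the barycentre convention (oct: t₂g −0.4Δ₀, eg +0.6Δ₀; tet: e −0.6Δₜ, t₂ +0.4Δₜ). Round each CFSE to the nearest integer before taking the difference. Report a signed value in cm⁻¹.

-11337

Cr sits in group 6; removing 3 electrons leaves Cr³⁺ with 6 − 3 = 3 d electrons.
Octahedral high-spin t₂g³ eg⁰: CFSE = -1.2 × 13425 = -16110 cm⁻¹.
In a tetrahedral site the filling is e² t₂¹: CFSE(tet) = -0.8Δₜ = -0.8 × (4/9)(13425) = -4773 cm⁻¹.
Subtracting, OSPE = -16110 − (-4773) = -11337 cm⁻¹.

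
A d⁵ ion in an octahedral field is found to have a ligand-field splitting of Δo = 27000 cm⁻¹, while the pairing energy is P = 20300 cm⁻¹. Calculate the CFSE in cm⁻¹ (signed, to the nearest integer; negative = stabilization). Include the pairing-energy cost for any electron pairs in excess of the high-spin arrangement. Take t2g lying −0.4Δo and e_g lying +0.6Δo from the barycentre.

-13400

Here Δo > P (27000 > 20300), so the low-spin state is favoured.
Configuration: t2g^5 e_g^0.
Orbital CFSE = -2.0Δo = -2.0 × 27000 = -54000 cm⁻¹.
Excess pairs vs high-spin: 2 − 0 = 2; pairing cost = +40600 cm⁻¹.
Net CFSE = -54000 + 40600 = -13400 cm⁻¹.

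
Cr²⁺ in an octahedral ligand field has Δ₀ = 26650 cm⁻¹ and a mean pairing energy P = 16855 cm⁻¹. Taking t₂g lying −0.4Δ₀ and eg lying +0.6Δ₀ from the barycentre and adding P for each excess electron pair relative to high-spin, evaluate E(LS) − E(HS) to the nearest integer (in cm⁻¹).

-9795

Cr sits in group 6; removing 2 electrons leaves Cr²⁺ with 6 − 2 = 4 d electrons.
High-spin d⁴ fills as t₂g³ eg¹ with CFSE 3(−0.4) + 1(+0.6) = -0.6Δ₀ = -15990 cm⁻¹.
Low-spin: t₂g⁴ eg⁰, orbital CFSE = -1.6Δ₀ = -42640 cm⁻¹; plus 1 excess pair × P = +16855 cm⁻¹; total -25785 cm⁻¹.
The difference is -25785 − (-15990) = -9795 cm⁻¹, so low-spin lies lower.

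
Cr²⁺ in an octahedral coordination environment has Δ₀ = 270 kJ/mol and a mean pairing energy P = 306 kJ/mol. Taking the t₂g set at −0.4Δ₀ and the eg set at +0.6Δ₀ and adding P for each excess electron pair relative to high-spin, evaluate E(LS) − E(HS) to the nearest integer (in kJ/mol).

Cr is in group 6, so Cr²⁺ is d⁴ (6 − 2 = 4).
High-spin d⁴ fills as t₂g³ eg¹ with CFSE 3(−0.4) + 1(+0.6) = -0.6Δ₀ = -162 kJ/mol.
Low-spin t₂g⁴ eg⁰ gives -1.6Δ₀ = -432 kJ/mol, but forming 1 extra pair costs 1P = 306 kJ/mol, so E(LS) = -432 + 306 = -126 kJ/mol.
E(LS) − E(HS) = -126 − (-162) = 36 kJ/mol.

36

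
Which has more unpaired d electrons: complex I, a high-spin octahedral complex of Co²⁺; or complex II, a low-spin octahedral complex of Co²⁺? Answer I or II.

I: Co is in group 9, so Co²⁺ is d⁷ (9 − 2 = 7); t₂g⁵ eg² → 3 unpaired.
II: Co²⁺: group 9, so d-count = 9 − 2 = 7; t2g^6 e_g^1 → 1 unpaired.
So I has more unpaired electrons.

I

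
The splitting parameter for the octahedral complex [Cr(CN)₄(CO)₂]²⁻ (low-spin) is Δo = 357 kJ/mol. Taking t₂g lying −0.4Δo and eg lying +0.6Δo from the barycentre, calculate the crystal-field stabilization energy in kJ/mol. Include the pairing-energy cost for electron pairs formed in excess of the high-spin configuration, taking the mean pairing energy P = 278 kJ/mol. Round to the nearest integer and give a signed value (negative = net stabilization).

-293

Ligand charges: 4×(-1) from CN⁻ and 2×(+0) from CO sum to -4; with overall charge -2, Cr is +2.
Cr sits in group 6; removing 2 electrons leaves Cr²⁺ with 6 − 2 = 4 d electrons.
Configuration: t₂g⁴ eg⁰.
Orbital CFSE = 4(-0.4) + 0(0.6) = -1.6Δo = -1.6 × 357 = -571 kJ/mol.
Relative to high-spin t₂g³ eg¹ (0 paired), the low-spin configuration has 1 additional pair, contributing +1 × 278 = +278 kJ/mol.
Net CFSE = -571 + 278 = -293 kJ/mol.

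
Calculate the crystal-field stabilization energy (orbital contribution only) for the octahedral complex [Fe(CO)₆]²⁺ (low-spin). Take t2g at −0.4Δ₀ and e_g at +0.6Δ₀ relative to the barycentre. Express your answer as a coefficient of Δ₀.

-2.4 Δ₀

CO is neutral, so the +2 overall charge sits on Fe: oxidation state +2.
Fe sits in group 8; removing 2 electrons leaves Fe²⁺ with 8 − 2 = 6 d electrons.
Configuration: t2g^6 e_g^0.
CFSE = 6(-0.4Δ₀) + 0(0.6Δ₀) = -2.4Δ₀ + 0.0Δ₀ = -2.4Δ₀.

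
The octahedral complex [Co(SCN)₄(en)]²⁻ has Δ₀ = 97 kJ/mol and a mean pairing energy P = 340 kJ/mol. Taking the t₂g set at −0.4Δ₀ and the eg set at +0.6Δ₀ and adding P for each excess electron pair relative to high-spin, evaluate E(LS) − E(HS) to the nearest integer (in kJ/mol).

Ligand charges: 4×(-1) from SCN⁻ and 1×(+0) from en sum to -4; with overall charge -2, Co is +2.
Group 9 minus oxidation state +2 gives a d⁷ configuration for Co²⁺.
High-spin d⁷ fills as t₂g⁵ eg² with CFSE 5(−0.4) + 2(+0.6) = -0.8Δ₀ = -78 kJ/mol.
Low-spin t₂g⁶ eg¹ gives -1.8Δ₀ = -175 kJ/mol, but forming 1 extra pair costs 1P = 340 kJ/mol, so E(LS) = -175 + 340 = 165 kJ/mol.
Thus E(LS) − E(HS) = 243 kJ/mol.

243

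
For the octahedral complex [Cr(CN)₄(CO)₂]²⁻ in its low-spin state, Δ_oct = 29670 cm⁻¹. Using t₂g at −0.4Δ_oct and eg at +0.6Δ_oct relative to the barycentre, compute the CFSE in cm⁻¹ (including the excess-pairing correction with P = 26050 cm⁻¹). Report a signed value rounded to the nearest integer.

Ligand charges: 4×(-1) from CN⁻ and 2×(+0) from CO sum to -4; with overall charge -2, Cr is +2.
Cr is in group 6, so Cr²⁺ is d⁴ (6 − 2 = 4).
Electron filling gives t₂g⁴ eg⁰.
The orbital stabilization is -1.6Δ_oct = -1.6 × 29670 = -47472 cm⁻¹.
Pairing penalty: 1 pair vs 0 in the high-spin reference → 1 extra × P = 26050 cm⁻¹.
Net CFSE = -47472 + 26050 = -21422 cm⁻¹.

-21422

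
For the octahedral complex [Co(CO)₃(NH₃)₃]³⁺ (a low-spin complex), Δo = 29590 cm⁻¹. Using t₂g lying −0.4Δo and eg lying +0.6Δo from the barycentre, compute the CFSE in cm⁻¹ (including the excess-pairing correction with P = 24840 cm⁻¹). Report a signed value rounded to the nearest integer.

-21336

Ligand charges: 3×(+0) from CO and 3×(+0) from NH₃ sum to +0; with overall charge +3, Co is +3.
Co sits in group 9; removing 3 electrons leaves Co³⁺ with 9 − 3 = 6 d electrons.
The d⁶ electrons fill as t₂g⁶ eg⁰.
Orbital CFSE = 6(-0.4) + 0(0.6) = -2.4Δo = -2.4 × 29590 = -71016 cm⁻¹.
High-spin d⁶ would be t₂g⁴ eg² with 1 pair; low-spin has 3, so 2 excess pairs cost +2P = +49680 cm⁻¹.
Net CFSE = -71016 + 49680 = -21336 cm⁻¹.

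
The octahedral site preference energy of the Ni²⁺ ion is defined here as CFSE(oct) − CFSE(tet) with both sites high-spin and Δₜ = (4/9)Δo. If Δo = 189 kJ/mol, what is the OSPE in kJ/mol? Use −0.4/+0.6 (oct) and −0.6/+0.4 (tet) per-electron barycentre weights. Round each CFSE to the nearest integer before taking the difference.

Ni sits in group 10; removing 2 electrons leaves Ni²⁺ with 10 − 2 = 8 d electrons.
Octahedral high-spin t2g^6 e_g^2: CFSE = -1.2 × 189 = -227 kJ/mol.
Tetrahedral e^4 t2^4 gives -0.8Δₜ = -0.8 × (4/9) × 189 = -67 kJ/mol.
OSPE = CFSE(oct) − CFSE(tet) = -227 − (-67) = -160 kJ/mol.

-160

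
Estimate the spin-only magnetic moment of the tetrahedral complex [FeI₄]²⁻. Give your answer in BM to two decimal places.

Each I⁻ contributes -1; 4 × (-1) = -4. With overall charge -2, Fe is in the +2 oxidation state.
Fe is in group 8, so Fe²⁺ is d⁶ (8 − 2 = 6).
With tetrahedral geometry the complex is necessarily high-spin.
Configuration: e³ t₂³ → 4 unpaired electrons.
μ(spin-only) = √[4(4+2)] = √24 ≈ 4.90 BM.

4.90 BM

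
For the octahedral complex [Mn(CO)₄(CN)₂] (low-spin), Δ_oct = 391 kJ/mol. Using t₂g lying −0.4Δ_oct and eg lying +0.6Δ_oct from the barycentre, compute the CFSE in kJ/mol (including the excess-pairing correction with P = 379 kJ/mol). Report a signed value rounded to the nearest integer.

-24

Ligand charges: 4×(+0) from CO and 2×(-1) from CN⁻ sum to -2; with overall charge +0, Mn is +2.
Mn is in group 7, so Mn²⁺ is d⁵ (7 − 2 = 5).
Configuration: t₂g⁵ eg⁰.
Orbital CFSE = 5(-0.4) + 0(0.6) = -2.0Δ_oct = -2.0 × 391 = -782 kJ/mol.
Relative to high-spin t₂g³ eg² (0 paired), the low-spin configuration has 2 additional pairs, contributing +2 × 379 = +758 kJ/mol.
Net CFSE = -782 + 758 = -24 kJ/mol.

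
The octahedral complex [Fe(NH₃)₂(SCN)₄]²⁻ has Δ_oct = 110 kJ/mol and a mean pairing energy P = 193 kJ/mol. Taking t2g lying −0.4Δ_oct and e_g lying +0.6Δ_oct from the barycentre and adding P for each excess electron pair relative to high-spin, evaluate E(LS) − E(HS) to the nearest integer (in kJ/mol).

166

Ligand charges: 2×(+0) from NH₃ and 4×(-1) from SCN⁻ sum to -4; with overall charge -2, Fe is +2.
Fe is in group 8, so Fe²⁺ is d⁶ (8 − 2 = 6).
In the high-spin limit (t2g^4 e_g^2) the orbital term is -0.4Δ_oct = -44 kJ/mol, with no excess pairing.
Low-spin: t2g^6 e_g^0, orbital CFSE = -2.4Δ_oct = -264 kJ/mol; plus 2 excess pairs × P = +386 kJ/mol; total 122 kJ/mol.
E(LS) − E(HS) = 122 − (-44) = 166 kJ/mol.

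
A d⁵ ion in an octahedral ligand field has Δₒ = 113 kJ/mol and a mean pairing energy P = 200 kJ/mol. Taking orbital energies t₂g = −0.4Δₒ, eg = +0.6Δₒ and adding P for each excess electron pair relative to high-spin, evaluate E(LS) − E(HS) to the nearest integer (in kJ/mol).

High-spin d⁵ fills as t₂g³ eg² with CFSE 3(−0.4) + 2(+0.6) = 0.0Δₒ = 0 kJ/mol.
For low-spin the configuration is t₂g⁵ eg⁰: orbital energy -2.0 × 113 = -226 kJ/mol, and 2 additional pairs relative to high-spin add 400 kJ/mol, giving 174 kJ/mol.
Thus E(LS) − E(HS) = 174 kJ/mol.

174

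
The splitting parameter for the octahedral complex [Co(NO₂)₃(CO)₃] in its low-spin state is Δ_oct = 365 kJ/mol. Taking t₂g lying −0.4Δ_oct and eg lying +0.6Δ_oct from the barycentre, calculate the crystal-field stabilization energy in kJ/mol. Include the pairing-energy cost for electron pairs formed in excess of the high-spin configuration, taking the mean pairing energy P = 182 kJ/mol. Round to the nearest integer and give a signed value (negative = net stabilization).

Ligand charges: 3×(-1) from NO₂⁻ and 3×(+0) from CO sum to -3; with overall charge +0, Co is +3.
Co sits in group 9; removing 3 electrons leaves Co³⁺ with 9 − 3 = 6 d electrons.
Configuration: t₂g⁶ eg⁰.
CFSE(orbital) = 6×(-0.4Δ_oct) + 0×(0.6Δ_oct) = -2.4Δ_oct; with Δ_oct = 365 kJ/mol that is -876 kJ/mol.
Relative to high-spin t₂g⁴ eg² (1 paired), the low-spin configuration has 2 additional pairs, contributing +2 × 182 = +364 kJ/mol.
Combining: -876 + 364 = -512 kJ/mol.

-512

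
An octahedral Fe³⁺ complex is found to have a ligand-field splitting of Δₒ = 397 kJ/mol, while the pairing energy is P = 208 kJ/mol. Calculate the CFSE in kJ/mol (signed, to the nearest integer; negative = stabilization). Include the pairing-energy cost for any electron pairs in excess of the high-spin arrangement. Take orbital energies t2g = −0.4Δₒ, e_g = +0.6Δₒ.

Fe sits in group 8; removing 3 electrons leaves Fe³⁺ with 8 − 3 = 5 d electrons.
Δₒ > P, so pairing is preferred: the ground state is low-spin.
Configuration: t2g^5 e_g^0.
Orbital CFSE = -2.0Δₒ = -2.0 × 397 = -794 kJ/mol.
Excess pairs vs high-spin: 2 − 0 = 2; pairing cost = +416 kJ/mol.
Net CFSE = -794 + 416 = -378 kJ/mol.

-378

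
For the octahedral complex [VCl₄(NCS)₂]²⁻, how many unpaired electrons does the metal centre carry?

1

Ligand charges: 4×(-1) from Cl⁻ and 2×(-1) from NCS⁻ sum to -6; with overall charge -2, V is +4.
Group 5 minus oxidation state +4 gives a d¹ configuration for V⁴⁺.
Configuration: t2g^1 e_g^0, giving 1 unpaired electron.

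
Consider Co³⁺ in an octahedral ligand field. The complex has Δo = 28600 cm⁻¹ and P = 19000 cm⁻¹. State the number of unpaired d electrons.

Co³⁺: group 9, so d-count = 9 − 3 = 6.
Here Δo > P (28600 > 19000), so the low-spin state is favoured.
Configuration: t2g^6 e_g^0.
Unpaired electrons: 0.

0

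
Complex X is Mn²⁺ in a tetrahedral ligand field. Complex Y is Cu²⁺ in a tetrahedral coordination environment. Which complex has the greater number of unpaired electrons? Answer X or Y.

X: Mn sits in group 7; removing 2 electrons leaves Mn²⁺ with 7 − 2 = 5 d electrons; Tetrahedral fields are weak (Δₜ ≈ 4/9 Δₒ), so electrons fill high-spin; e^2 t2^3 → 5 unpaired.
Y: Cu²⁺: group 11, so d-count = 11 − 2 = 9; With tetrahedral geometry the complex is necessarily high-spin; e^4 t2^5 → 1 unpaired.
So X has more unpaired electrons.

X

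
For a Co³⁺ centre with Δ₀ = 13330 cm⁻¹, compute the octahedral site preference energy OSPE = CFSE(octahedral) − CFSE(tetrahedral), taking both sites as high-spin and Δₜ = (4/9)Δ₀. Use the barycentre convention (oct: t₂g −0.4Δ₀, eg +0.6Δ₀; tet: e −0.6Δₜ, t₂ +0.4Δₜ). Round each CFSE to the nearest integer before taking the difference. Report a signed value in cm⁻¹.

-1777

Group 9 minus oxidation state +3 gives a d⁶ configuration for Co³⁺.
In an octahedral site d⁶ (HS) is t2g^4 e_g^2, giving CFSE(oct) = -0.4Δ₀ = -5332 cm⁻¹.
Tetrahedral e^3 t2^3 gives -0.6Δₜ = -0.6 × (4/9) × 13330 = -3555 cm⁻¹.
OSPE = -5332 − (-3555) = -1777 cm⁻¹.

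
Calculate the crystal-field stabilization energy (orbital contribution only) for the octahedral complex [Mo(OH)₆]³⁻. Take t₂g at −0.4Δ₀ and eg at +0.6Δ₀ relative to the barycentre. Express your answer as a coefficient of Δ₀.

Each OH⁻ contributes -1; 6 × (-1) = -6. With overall charge -3, Mo is in the +3 oxidation state.
Mo sits in group 6; removing 3 electrons leaves Mo³⁺ with 6 − 3 = 3 d electrons.
Configuration: t₂g³ eg⁰.
CFSE = 3(-0.4Δ₀) + 0(0.6Δ₀) = -1.2Δ₀ + 0.0Δ₀ = -1.2Δ₀.

-1.2 Δ₀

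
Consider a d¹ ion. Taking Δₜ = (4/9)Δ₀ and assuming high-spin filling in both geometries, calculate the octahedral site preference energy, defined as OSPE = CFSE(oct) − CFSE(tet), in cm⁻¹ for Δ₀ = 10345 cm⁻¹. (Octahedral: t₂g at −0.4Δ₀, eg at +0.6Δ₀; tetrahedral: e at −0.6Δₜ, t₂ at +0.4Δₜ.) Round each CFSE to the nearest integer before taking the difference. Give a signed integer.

Octahedral (high-spin): t₂g¹ eg⁰, CFSE = 1(−0.4) + 0(+0.6) = -0.4Δ₀ = -0.4 × 10345 = -4138 cm⁻¹.
Tetrahedral e¹ t₂⁰ gives -0.6Δₜ = -0.6 × (4/9) × 10345 = -2759 cm⁻¹.
OSPE = CFSE(oct) − CFSE(tet) = -4138 − (-2759) = -1379 cm⁻¹.

-1379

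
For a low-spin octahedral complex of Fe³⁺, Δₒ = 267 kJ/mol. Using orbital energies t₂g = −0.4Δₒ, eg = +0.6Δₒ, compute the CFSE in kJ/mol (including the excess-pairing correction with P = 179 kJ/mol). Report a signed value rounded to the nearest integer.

Fe sits in group 8; removing 3 electrons leaves Fe³⁺ with 8 − 3 = 5 d electrons.
Configuration: t₂g⁵ eg⁰.
The orbital stabilization is -2.0Δₒ = -2.0 × 267 = -534 kJ/mol.
High-spin d⁵ would be t₂g³ eg² with 0 pairs; low-spin has 2, so 2 excess pairs cost +2P = +358 kJ/mol.
Net CFSE = -534 + 358 = -176 kJ/mol.

-176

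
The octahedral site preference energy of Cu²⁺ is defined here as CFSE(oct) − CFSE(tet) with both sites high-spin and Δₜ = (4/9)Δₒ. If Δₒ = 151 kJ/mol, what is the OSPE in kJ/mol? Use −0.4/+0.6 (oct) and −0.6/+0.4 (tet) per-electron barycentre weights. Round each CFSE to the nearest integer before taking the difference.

-64

Cu is in group 11, so Cu²⁺ is d⁹ (11 − 2 = 9).
In an octahedral site d⁹ (HS) is t2g^6 e_g^3, giving CFSE(oct) = -0.6Δₒ = -91 kJ/mol.
Tetrahedral e^4 t2^5 gives -0.4Δₜ = -0.4 × (4/9) × 151 = -27 kJ/mol.
OSPE = CFSE(oct) − CFSE(tet) = -91 − (-27) = -64 kJ/mol.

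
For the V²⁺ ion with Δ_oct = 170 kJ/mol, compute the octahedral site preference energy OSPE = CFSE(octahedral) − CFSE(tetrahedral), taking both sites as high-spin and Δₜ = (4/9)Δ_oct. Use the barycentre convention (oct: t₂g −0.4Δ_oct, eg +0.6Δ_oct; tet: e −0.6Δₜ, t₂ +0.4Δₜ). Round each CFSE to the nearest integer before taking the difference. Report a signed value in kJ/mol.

V sits in group 5; removing 2 electrons leaves V²⁺ with 5 − 2 = 3 d electrons.
Octahedral high-spin t2g^3 e_g^0: CFSE = -1.2 × 170 = -204 kJ/mol.
Tetrahedral: e^2 t2^1, CFSE = 2(−0.6) + 1(+0.4) = -0.8Δₜ = -0.8 × (4/9) × 170 = -60 kJ/mol.
Subtracting, OSPE = -204 − (-60) = -144 kJ/mol.

-144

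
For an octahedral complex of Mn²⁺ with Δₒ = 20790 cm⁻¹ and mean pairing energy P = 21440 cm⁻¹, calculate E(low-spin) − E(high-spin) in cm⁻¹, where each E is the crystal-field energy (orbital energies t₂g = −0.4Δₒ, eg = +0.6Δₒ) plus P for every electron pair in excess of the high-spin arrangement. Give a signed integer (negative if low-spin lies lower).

Mn sits in group 7; removing 2 electrons leaves Mn²⁺ with 7 − 2 = 5 d electrons.
In the high-spin limit (t₂g³ eg²) the orbital term is 0.0Δₒ = 0 cm⁻¹, with no excess pairing.
Low-spin t₂g⁵ eg⁰ gives -2.0Δₒ = -41580 cm⁻¹, but forming 2 extra pairs costs 2P = 42880 cm⁻¹, so E(LS) = -41580 + 42880 = 1300 cm⁻¹.
The difference is 1300 − (0) = 1300 cm⁻¹, so high-spin lies lower.

1300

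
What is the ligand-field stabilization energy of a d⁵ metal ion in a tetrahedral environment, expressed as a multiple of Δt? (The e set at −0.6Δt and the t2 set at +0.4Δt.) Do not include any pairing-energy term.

0.0 Δt

With tetrahedral geometry the complex is necessarily high-spin.
Configuration: e^2 t2^3.
CFSE = 2(-0.6Δt) + 3(0.4Δt) = -1.2Δt + 1.2Δt = 0.0Δt.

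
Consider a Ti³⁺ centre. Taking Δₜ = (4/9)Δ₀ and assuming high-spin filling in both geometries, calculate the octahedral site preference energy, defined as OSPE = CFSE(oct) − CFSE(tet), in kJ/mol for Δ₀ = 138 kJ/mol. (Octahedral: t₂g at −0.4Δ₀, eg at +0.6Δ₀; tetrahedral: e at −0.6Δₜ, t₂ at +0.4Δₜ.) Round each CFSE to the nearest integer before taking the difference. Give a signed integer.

Ti is in group 4, so Ti³⁺ is d¹ (4 − 3 = 1).
Octahedral (high-spin): t₂g¹ eg⁰, CFSE = 1(−0.4) + 0(+0.6) = -0.4Δ₀ = -0.4 × 138 = -55 kJ/mol.
Tetrahedral: e¹ t₂⁰, CFSE = 1(−0.6) + 0(+0.4) = -0.6Δₜ = -0.6 × (4/9) × 138 = -37 kJ/mol.
Subtracting, OSPE = -55 − (-37) = -18 kJ/mol.

-18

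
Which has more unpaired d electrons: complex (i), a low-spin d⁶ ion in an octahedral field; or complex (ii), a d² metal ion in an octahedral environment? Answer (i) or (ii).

(ii)

(i): t₂g⁶ eg⁰ → 0 unpaired.
(ii): For octahedral d² the high- and low-spin configurations coincide; t₂g² eg⁰ → 2 unpaired.
So (ii) has more unpaired electrons.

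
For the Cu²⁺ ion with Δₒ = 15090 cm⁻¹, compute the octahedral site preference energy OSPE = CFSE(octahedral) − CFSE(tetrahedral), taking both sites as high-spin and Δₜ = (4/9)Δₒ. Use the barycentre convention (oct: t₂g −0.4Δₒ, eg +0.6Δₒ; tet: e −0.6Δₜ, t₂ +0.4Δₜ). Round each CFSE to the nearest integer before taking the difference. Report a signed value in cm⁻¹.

Cu²⁺: group 11, so d-count = 11 − 2 = 9.
Octahedral (high-spin): t2g^6 e_g^3, CFSE = 6(−0.4) + 3(+0.6) = -0.6Δₒ = -0.6 × 15090 = -9054 cm⁻¹.
Tetrahedral: e^4 t2^5, CFSE = 4(−0.6) + 5(+0.4) = -0.4Δₜ = -0.4 × (4/9) × 15090 = -2683 cm⁻¹.
OSPE = CFSE(oct) − CFSE(tet) = -9054 − (-2683) = -6371 cm⁻¹.

-6371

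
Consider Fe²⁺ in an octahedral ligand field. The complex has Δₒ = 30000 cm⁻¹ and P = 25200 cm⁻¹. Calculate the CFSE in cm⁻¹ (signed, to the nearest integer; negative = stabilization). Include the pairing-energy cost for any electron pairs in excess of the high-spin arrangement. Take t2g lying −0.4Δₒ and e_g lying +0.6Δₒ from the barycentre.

Fe is in group 8, so Fe²⁺ is d⁶ (8 − 2 = 6).
Here Δₒ > P (30000 > 25200), so the low-spin state is favoured.
That gives t2g^6 e_g^0.
Orbital CFSE = -2.4Δₒ = -2.4 × 30000 = -72000 cm⁻¹.
Excess pairs vs high-spin: 3 − 1 = 2; pairing cost = +50400 cm⁻¹.
Net CFSE = -72000 + 50400 = -21600 cm⁻¹.

-21600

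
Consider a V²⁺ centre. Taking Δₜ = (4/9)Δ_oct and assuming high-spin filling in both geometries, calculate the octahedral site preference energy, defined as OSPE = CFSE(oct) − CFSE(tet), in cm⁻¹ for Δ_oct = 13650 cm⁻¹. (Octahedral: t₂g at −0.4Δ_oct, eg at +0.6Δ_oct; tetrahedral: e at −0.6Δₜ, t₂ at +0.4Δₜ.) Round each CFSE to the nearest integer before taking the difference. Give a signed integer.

V sits in group 5; removing 2 electrons leaves V²⁺ with 5 − 2 = 3 d electrons.
Octahedral high-spin t2g^3 e_g^0: CFSE = -1.2 × 13650 = -16380 cm⁻¹.
Tetrahedral: e^2 t2^1, CFSE = 2(−0.6) + 1(+0.4) = -0.8Δₜ = -0.8 × (4/9) × 13650 = -4853 cm⁻¹.
OSPE = CFSE(oct) − CFSE(tet) = -16380 − (-4853) = -11527 cm⁻¹.

-11527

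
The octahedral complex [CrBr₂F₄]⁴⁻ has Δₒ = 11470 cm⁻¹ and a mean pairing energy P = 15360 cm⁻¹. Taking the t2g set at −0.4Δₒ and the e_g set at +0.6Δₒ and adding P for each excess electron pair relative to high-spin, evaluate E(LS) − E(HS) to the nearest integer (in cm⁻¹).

3890

Ligand charges: 2×(-1) from Br⁻ and 4×(-1) from F⁻ sum to -6; with overall charge -4, Cr is +2.
Group 6 minus oxidation state +2 gives a d⁴ configuration for Cr²⁺.
High-spin d⁴ fills as t2g^3 e_g^1 with CFSE 3(−0.4) + 1(+0.6) = -0.6Δₒ = -6882 cm⁻¹.
Low-spin: t2g^4 e_g^0, orbital CFSE = -1.6Δₒ = -18352 cm⁻¹; plus 1 excess pair × P = +15360 cm⁻¹; total -2992 cm⁻¹.
The difference is -2992 − (-6882) = 3890 cm⁻¹, so high-spin lies lower.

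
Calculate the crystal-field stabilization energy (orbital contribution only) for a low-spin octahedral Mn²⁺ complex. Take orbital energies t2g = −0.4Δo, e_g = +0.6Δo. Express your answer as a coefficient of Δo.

Mn is in group 7, so Mn²⁺ is d⁵ (7 − 2 = 5).
Configuration: t2g^5 e_g^0.
CFSE = 5(-0.4Δo) + 0(0.6Δo) = -2.0Δo + 0.0Δo = -2.0Δo.

-2.0 Δo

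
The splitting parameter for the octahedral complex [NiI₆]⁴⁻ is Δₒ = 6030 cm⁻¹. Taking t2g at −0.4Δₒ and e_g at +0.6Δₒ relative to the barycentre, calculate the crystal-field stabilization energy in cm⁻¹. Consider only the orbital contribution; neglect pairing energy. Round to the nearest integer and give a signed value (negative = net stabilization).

-7236

Each I⁻ contributes -1; 6 × (-1) = -6. With overall charge -4, Ni is in the +2 oxidation state.
Ni²⁺: group 10, so d-count = 10 − 2 = 8.
Electron filling gives t2g^6 e_g^2.
CFSE(orbital) = 6×(-0.4Δₒ) + 2×(0.6Δₒ) = -1.2Δₒ; with Δₒ = 6030 cm⁻¹ that is -7236 cm⁻¹.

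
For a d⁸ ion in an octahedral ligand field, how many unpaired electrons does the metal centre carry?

2

For octahedral d⁸ the high- and low-spin configurations coincide.
Configuration: t2g^6 e_g^2, giving 2 unpaired electrons.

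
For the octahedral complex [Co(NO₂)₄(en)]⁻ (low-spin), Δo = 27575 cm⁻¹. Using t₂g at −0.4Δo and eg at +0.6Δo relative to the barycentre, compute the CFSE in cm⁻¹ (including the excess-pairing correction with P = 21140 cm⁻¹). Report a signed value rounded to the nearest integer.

Ligand charges: 4×(-1) from NO₂⁻ and 1×(+0) from en sum to -4; with overall charge -1, Co is +3.
Co is in group 9, so Co³⁺ is d⁶ (9 − 3 = 6).
Configuration: t₂g⁶ eg⁰.
CFSE(orbital) = 6×(-0.4Δo) + 0×(0.6Δo) = -2.4Δo; with Δo = 27575 cm⁻¹ that is -66180 cm⁻¹.
Relative to high-spin t₂g⁴ eg² (1 paired), the low-spin configuration has 2 additional pairs, contributing +2 × 21140 = +42280 cm⁻¹.
Net CFSE = -66180 + 42280 = -23900 cm⁻¹.

-23900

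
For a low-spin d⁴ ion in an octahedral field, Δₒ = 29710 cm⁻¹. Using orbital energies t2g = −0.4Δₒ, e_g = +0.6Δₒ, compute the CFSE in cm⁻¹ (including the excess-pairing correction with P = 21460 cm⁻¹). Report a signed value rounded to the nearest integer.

Electron filling gives t2g^4 e_g^0.
Orbital CFSE = 4(-0.4) + 0(0.6) = -1.6Δₒ = -1.6 × 29710 = -47536 cm⁻¹.
High-spin d⁴ would be t2g^3 e_g^1 with 0 pairs; low-spin has 1, so 1 excess pair costs +1P = +21460 cm⁻¹.
Overall CFSE = -47536 + 21460 = -26076 cm⁻¹.

-26076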